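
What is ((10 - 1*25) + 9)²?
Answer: 36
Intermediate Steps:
((10 - 1*25) + 9)² = ((10 - 25) + 9)² = (-15 + 9)² = (-6)² = 36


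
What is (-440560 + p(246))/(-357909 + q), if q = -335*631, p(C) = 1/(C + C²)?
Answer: 26769306719/34591442028 ≈ 0.77387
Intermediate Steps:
q = -211385
(-440560 + p(246))/(-357909 + q) = (-440560 + 1/(246*(1 + 246)))/(-357909 - 211385) = (-440560 + (1/246)/247)/(-569294) = (-440560 + (1/246)*(1/247))*(-1/569294) = (-440560 + 1/60762)*(-1/569294) = -26769306719/60762*(-1/569294) = 26769306719/34591442028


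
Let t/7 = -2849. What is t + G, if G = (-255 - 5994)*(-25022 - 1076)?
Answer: 163066459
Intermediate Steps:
t = -19943 (t = 7*(-2849) = -19943)
G = 163086402 (G = -6249*(-26098) = 163086402)
t + G = -19943 + 163086402 = 163066459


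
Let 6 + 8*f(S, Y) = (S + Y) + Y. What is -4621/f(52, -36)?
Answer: 18484/13 ≈ 1421.8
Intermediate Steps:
f(S, Y) = -¾ + Y/4 + S/8 (f(S, Y) = -¾ + ((S + Y) + Y)/8 = -¾ + (S + 2*Y)/8 = -¾ + (Y/4 + S/8) = -¾ + Y/4 + S/8)
-4621/f(52, -36) = -4621/(-¾ + (¼)*(-36) + (⅛)*52) = -4621/(-¾ - 9 + 13/2) = -4621/(-13/4) = -4621*(-4/13) = 18484/13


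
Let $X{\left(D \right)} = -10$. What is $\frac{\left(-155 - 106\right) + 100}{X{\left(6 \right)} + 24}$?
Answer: $- \frac{23}{2} \approx -11.5$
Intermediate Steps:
$\frac{\left(-155 - 106\right) + 100}{X{\left(6 \right)} + 24} = \frac{\left(-155 - 106\right) + 100}{-10 + 24} = \frac{-261 + 100}{14} = \frac{1}{14} \left(-161\right) = - \frac{23}{2}$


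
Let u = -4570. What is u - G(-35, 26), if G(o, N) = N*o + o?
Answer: -3625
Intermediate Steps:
G(o, N) = o + N*o
u - G(-35, 26) = -4570 - (-35)*(1 + 26) = -4570 - (-35)*27 = -4570 - 1*(-945) = -4570 + 945 = -3625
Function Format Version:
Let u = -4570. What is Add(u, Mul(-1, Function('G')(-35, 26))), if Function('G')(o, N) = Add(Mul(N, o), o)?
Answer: -3625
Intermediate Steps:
Function('G')(o, N) = Add(o, Mul(N, o))
Add(u, Mul(-1, Function('G')(-35, 26))) = Add(-4570, Mul(-1, Mul(-35, Add(1, 26)))) = Add(-4570, Mul(-1, Mul(-35, 27))) = Add(-4570, Mul(-1, -945)) = Add(-4570, 945) = -3625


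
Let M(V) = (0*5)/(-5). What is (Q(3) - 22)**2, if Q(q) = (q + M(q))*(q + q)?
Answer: 16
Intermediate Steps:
M(V) = 0 (M(V) = 0*(-1/5) = 0)
Q(q) = 2*q**2 (Q(q) = (q + 0)*(q + q) = q*(2*q) = 2*q**2)
(Q(3) - 22)**2 = (2*3**2 - 22)**2 = (2*9 - 22)**2 = (18 - 22)**2 = (-4)**2 = 16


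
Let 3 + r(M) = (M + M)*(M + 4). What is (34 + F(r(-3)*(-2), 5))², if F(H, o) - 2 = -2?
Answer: 1156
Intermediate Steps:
r(M) = -3 + 2*M*(4 + M) (r(M) = -3 + (M + M)*(M + 4) = -3 + (2*M)*(4 + M) = -3 + 2*M*(4 + M))
F(H, o) = 0 (F(H, o) = 2 - 2 = 0)
(34 + F(r(-3)*(-2), 5))² = (34 + 0)² = 34² = 1156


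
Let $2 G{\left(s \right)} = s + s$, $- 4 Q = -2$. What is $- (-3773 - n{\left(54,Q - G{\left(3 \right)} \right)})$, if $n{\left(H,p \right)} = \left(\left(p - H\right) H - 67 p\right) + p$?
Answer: $887$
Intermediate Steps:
$Q = \frac{1}{2}$ ($Q = \left(- \frac{1}{4}\right) \left(-2\right) = \frac{1}{2} \approx 0.5$)
$G{\left(s \right)} = s$ ($G{\left(s \right)} = \frac{s + s}{2} = \frac{2 s}{2} = s$)
$n{\left(H,p \right)} = - 66 p + H \left(p - H\right)$ ($n{\left(H,p \right)} = \left(H \left(p - H\right) - 67 p\right) + p = \left(- 67 p + H \left(p - H\right)\right) + p = - 66 p + H \left(p - H\right)$)
$- (-3773 - n{\left(54,Q - G{\left(3 \right)} \right)}) = - (-3773 - \left(- 54^{2} - 66 \left(\frac{1}{2} - 3\right) + 54 \left(\frac{1}{2} - 3\right)\right)) = - (-3773 - \left(\left(-1\right) 2916 - 66 \left(\frac{1}{2} - 3\right) + 54 \left(\frac{1}{2} - 3\right)\right)) = - (-3773 - \left(-2916 - -165 + 54 \left(- \frac{5}{2}\right)\right)) = - (-3773 - \left(-2916 + 165 - 135\right)) = - (-3773 - -2886) = - (-3773 + 2886) = \left(-1\right) \left(-887\right) = 887$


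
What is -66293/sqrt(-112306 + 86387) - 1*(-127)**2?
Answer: -16129 + 66293*I*sqrt(25919)/25919 ≈ -16129.0 + 411.77*I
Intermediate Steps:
-66293/sqrt(-112306 + 86387) - 1*(-127)**2 = -66293*(-I*sqrt(25919)/25919) - 1*16129 = -66293*(-I*sqrt(25919)/25919) - 16129 = -(-66293)*I*sqrt(25919)/25919 - 16129 = 66293*I*sqrt(25919)/25919 - 16129 = -16129 + 66293*I*sqrt(25919)/25919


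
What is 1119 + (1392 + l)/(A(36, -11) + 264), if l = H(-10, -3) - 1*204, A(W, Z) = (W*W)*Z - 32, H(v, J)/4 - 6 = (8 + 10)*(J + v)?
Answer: 3923145/3506 ≈ 1119.0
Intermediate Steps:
H(v, J) = 24 + 72*J + 72*v (H(v, J) = 24 + 4*((8 + 10)*(J + v)) = 24 + 4*(18*(J + v)) = 24 + 4*(18*J + 18*v) = 24 + (72*J + 72*v) = 24 + 72*J + 72*v)
A(W, Z) = -32 + Z*W**2 (A(W, Z) = W**2*Z - 32 = Z*W**2 - 32 = -32 + Z*W**2)
l = -1116 (l = (24 + 72*(-3) + 72*(-10)) - 1*204 = (24 - 216 - 720) - 204 = -912 - 204 = -1116)
1119 + (1392 + l)/(A(36, -11) + 264) = 1119 + (1392 - 1116)/((-32 - 11*36**2) + 264) = 1119 + 276/((-32 - 11*1296) + 264) = 1119 + 276/((-32 - 14256) + 264) = 1119 + 276/(-14288 + 264) = 1119 + 276/(-14024) = 1119 + 276*(-1/14024) = 1119 - 69/3506 = 3923145/3506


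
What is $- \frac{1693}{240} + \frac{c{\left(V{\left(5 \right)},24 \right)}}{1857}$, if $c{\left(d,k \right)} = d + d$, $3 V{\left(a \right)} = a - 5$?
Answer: $- \frac{1693}{240} \approx -7.0542$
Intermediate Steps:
$V{\left(a \right)} = - \frac{5}{3} + \frac{a}{3}$ ($V{\left(a \right)} = \frac{a - 5}{3} = \frac{-5 + a}{3} = - \frac{5}{3} + \frac{a}{3}$)
$c{\left(d,k \right)} = 2 d$
$- \frac{1693}{240} + \frac{c{\left(V{\left(5 \right)},24 \right)}}{1857} = - \frac{1693}{240} + \frac{2 \left(- \frac{5}{3} + \frac{1}{3} \cdot 5\right)}{1857} = \left(-1693\right) \frac{1}{240} + 2 \left(- \frac{5}{3} + \frac{5}{3}\right) \frac{1}{1857} = - \frac{1693}{240} + 2 \cdot 0 \cdot \frac{1}{1857} = - \frac{1693}{240} + 0 \cdot \frac{1}{1857} = - \frac{1693}{240} + 0 = - \frac{1693}{240}$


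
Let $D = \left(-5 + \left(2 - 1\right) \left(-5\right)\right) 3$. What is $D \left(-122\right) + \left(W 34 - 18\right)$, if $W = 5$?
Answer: $3812$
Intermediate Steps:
$D = -30$ ($D = \left(-5 + 1 \left(-5\right)\right) 3 = \left(-5 - 5\right) 3 = \left(-10\right) 3 = -30$)
$D \left(-122\right) + \left(W 34 - 18\right) = \left(-30\right) \left(-122\right) + \left(5 \cdot 34 - 18\right) = 3660 + \left(170 - 18\right) = 3660 + 152 = 3812$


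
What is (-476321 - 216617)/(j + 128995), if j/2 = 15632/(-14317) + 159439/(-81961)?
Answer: -813118143431506/151360202189785 ≈ -5.3721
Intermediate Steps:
j = -7127805030/1173435637 (j = 2*(15632/(-14317) + 159439/(-81961)) = 2*(15632*(-1/14317) + 159439*(-1/81961)) = 2*(-15632/14317 - 159439/81961) = 2*(-3563902515/1173435637) = -7127805030/1173435637 ≈ -6.0743)
(-476321 - 216617)/(j + 128995) = (-476321 - 216617)/(-7127805030/1173435637 + 128995) = -692938/151360202189785/1173435637 = -692938*1173435637/151360202189785 = -813118143431506/151360202189785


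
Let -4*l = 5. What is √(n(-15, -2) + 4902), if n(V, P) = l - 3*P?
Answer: √19627/2 ≈ 70.048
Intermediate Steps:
l = -5/4 (l = -¼*5 = -5/4 ≈ -1.2500)
n(V, P) = -5/4 - 3*P
√(n(-15, -2) + 4902) = √((-5/4 - 3*(-2)) + 4902) = √((-5/4 + 6) + 4902) = √(19/4 + 4902) = √(19627/4) = √19627/2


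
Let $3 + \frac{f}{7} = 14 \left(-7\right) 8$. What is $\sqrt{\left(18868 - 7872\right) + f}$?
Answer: $\sqrt{5487} \approx 74.074$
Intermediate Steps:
$f = -5509$ ($f = -21 + 7 \cdot 14 \left(-7\right) 8 = -21 + 7 \left(\left(-98\right) 8\right) = -21 + 7 \left(-784\right) = -21 - 5488 = -5509$)
$\sqrt{\left(18868 - 7872\right) + f} = \sqrt{\left(18868 - 7872\right) - 5509} = \sqrt{10996 - 5509} = \sqrt{5487}$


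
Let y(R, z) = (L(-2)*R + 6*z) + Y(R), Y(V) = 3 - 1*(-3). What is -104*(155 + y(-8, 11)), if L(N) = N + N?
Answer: -26936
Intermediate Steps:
L(N) = 2*N
Y(V) = 6 (Y(V) = 3 + 3 = 6)
y(R, z) = 6 - 4*R + 6*z (y(R, z) = ((2*(-2))*R + 6*z) + 6 = (-4*R + 6*z) + 6 = 6 - 4*R + 6*z)
-104*(155 + y(-8, 11)) = -104*(155 + (6 - 4*(-8) + 6*11)) = -104*(155 + (6 + 32 + 66)) = -104*(155 + 104) = -104*259 = -26936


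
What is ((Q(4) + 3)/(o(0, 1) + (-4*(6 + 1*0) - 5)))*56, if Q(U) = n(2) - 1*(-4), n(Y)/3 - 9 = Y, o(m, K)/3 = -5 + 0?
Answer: -560/11 ≈ -50.909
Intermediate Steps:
o(m, K) = -15 (o(m, K) = 3*(-5 + 0) = 3*(-5) = -15)
n(Y) = 27 + 3*Y
Q(U) = 37 (Q(U) = (27 + 3*2) - 1*(-4) = (27 + 6) + 4 = 33 + 4 = 37)
((Q(4) + 3)/(o(0, 1) + (-4*(6 + 1*0) - 5)))*56 = ((37 + 3)/(-15 + (-4*(6 + 1*0) - 5)))*56 = (40/(-15 + (-4*(6 + 0) - 5)))*56 = (40/(-15 + (-4*6 - 5)))*56 = (40/(-15 + (-24 - 5)))*56 = (40/(-15 - 29))*56 = (40/(-44))*56 = (40*(-1/44))*56 = -10/11*56 = -560/11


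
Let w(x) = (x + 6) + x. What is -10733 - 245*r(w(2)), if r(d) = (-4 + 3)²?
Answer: -10978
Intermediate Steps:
w(x) = 6 + 2*x (w(x) = (6 + x) + x = 6 + 2*x)
r(d) = 1 (r(d) = (-1)² = 1)
-10733 - 245*r(w(2)) = -10733 - 245 = -10978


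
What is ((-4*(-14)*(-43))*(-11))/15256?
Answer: 3311/1907 ≈ 1.7362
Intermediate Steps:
((-4*(-14)*(-43))*(-11))/15256 = ((56*(-43))*(-11))*(1/15256) = -2408*(-11)*(1/15256) = 26488*(1/15256) = 3311/1907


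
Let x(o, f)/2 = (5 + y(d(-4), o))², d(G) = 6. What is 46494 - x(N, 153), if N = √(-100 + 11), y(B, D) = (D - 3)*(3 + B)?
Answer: 59944 + 792*I*√89 ≈ 59944.0 + 7471.7*I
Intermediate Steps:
y(B, D) = (-3 + D)*(3 + B)
N = I*√89 (N = √(-89) = I*√89 ≈ 9.434*I)
x(o, f) = 2*(-22 + 9*o)² (x(o, f) = 2*(5 + (-9 - 3*6 + 3*o + 6*o))² = 2*(5 + (-9 - 18 + 3*o + 6*o))² = 2*(5 + (-27 + 9*o))² = 2*(-22 + 9*o)²)
46494 - x(N, 153) = 46494 - 2*(-22 + 9*(I*√89))² = 46494 - 2*(-22 + 9*I*√89)²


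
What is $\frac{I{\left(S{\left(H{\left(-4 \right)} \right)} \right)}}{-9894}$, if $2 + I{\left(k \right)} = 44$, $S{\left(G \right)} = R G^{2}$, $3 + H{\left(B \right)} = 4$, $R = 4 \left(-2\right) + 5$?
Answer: $- \frac{7}{1649} \approx -0.004245$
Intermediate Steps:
$R = -3$ ($R = -8 + 5 = -3$)
$H{\left(B \right)} = 1$ ($H{\left(B \right)} = -3 + 4 = 1$)
$S{\left(G \right)} = - 3 G^{2}$
$I{\left(k \right)} = 42$ ($I{\left(k \right)} = -2 + 44 = 42$)
$\frac{I{\left(S{\left(H{\left(-4 \right)} \right)} \right)}}{-9894} = \frac{42}{-9894} = 42 \left(- \frac{1}{9894}\right) = - \frac{7}{1649}$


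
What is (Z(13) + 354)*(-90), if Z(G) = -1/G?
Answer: -414090/13 ≈ -31853.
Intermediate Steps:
(Z(13) + 354)*(-90) = (-1/13 + 354)*(-90) = (4601/13)*(-90) = -414090/13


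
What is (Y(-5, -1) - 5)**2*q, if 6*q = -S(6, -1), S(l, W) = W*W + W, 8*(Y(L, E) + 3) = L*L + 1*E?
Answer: 0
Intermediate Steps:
Y(L, E) = -3 + E/8 + L**2/8 (Y(L, E) = -3 + (L*L + 1*E)/8 = -3 + (L**2 + E)/8 = -3 + (E + L**2)/8 = -3 + (E/8 + L**2/8) = -3 + E/8 + L**2/8)
S(l, W) = W + W**2 (S(l, W) = W**2 + W = W + W**2)
q = 0 (q = (-(-1)*(1 - 1))/6 = (-(-1)*0)/6 = (-1*0)/6 = (1/6)*0 = 0)
(Y(-5, -1) - 5)**2*q = ((-3 + (1/8)*(-1) + (1/8)*(-5)**2) - 5)**2*0 = ((-3 - 1/8 + (1/8)*25) - 5)**2*0 = ((-3 - 1/8 + 25/8) - 5)**2*0 = (0 - 5)**2*0 = (-5)**2*0 = 25*0 = 0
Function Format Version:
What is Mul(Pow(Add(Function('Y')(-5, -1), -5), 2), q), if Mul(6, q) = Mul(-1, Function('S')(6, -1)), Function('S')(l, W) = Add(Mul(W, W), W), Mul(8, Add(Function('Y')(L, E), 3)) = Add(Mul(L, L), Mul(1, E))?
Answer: 0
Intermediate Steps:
Function('Y')(L, E) = Add(-3, Mul(Rational(1, 8), E), Mul(Rational(1, 8), Pow(L, 2))) (Function('Y')(L, E) = Add(-3, Mul(Rational(1, 8), Add(Mul(L, L), Mul(1, E)))) = Add(-3, Mul(Rational(1, 8), Add(Pow(L, 2), E))) = Add(-3, Mul(Rational(1, 8), Add(E, Pow(L, 2)))) = Add(-3, Add(Mul(Rational(1, 8), E), Mul(Rational(1, 8), Pow(L, 2)))) = Add(-3, Mul(Rational(1, 8), E), Mul(Rational(1, 8), Pow(L, 2))))
Function('S')(l, W) = Add(W, Pow(W, 2)) (Function('S')(l, W) = Add(Pow(W, 2), W) = Add(W, Pow(W, 2)))
q = 0 (q = Mul(Rational(1, 6), Mul(-1, Mul(-1, Add(1, -1)))) = Mul(Rational(1, 6), Mul(-1, Mul(-1, 0))) = Mul(Rational(1, 6), Mul(-1, 0)) = Mul(Rational(1, 6), 0) = 0)
Mul(Pow(Add(Function('Y')(-5, -1), -5), 2), q) = Mul(Pow(Add(Add(-3, Mul(Rational(1, 8), -1), Mul(Rational(1, 8), Pow(-5, 2))), -5), 2), 0) = Mul(Pow(Add(Add(-3, Rational(-1, 8), Mul(Rational(1, 8), 25)), -5), 2), 0) = Mul(Pow(Add(Add(-3, Rational(-1, 8), Rational(25, 8)), -5), 2), 0) = Mul(Pow(Add(0, -5), 2), 0) = Mul(Pow(-5, 2), 0) = Mul(25, 0) = 0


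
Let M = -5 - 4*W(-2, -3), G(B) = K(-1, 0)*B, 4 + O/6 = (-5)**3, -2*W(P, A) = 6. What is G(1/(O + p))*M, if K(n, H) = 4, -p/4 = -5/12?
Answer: -12/331 ≈ -0.036254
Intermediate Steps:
p = 5/3 (p = -(-20)/12 = -4*(-5/12) = 5/3 ≈ 1.6667)
W(P, A) = -3 (W(P, A) = -1/2*6 = -3)
O = -774 (O = -24 + 6*(-5)**3 = -24 + 6*(-125) = -24 - 750 = -774)
G(B) = 4*B
M = 7 (M = -5 - 4*(-3) = -5 + 12 = 7)
G(1/(O + p))*M = (4/(-774 + 5/3))*7 = (4/(-2317/3))*7 = (4*(-3/2317))*7 = -12/2317*7 = -12/331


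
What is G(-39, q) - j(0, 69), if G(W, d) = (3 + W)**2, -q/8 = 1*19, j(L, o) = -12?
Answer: 1308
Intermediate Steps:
q = -152 (q = -8*19 = -152)
G(-39, q) - j(0, 69) = (3 - 39)**2 - 1*(-12) = (-36)**2 + 12 = 1296 + 12 = 1308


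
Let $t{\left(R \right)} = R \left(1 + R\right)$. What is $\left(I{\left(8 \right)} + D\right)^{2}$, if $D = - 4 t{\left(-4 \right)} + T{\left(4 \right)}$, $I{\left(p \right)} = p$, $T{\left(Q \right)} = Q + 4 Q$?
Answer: $400$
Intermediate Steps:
$T{\left(Q \right)} = 5 Q$
$D = -28$ ($D = - 4 \left(- 4 \left(1 - 4\right)\right) + 5 \cdot 4 = - 4 \left(\left(-4\right) \left(-3\right)\right) + 20 = \left(-4\right) 12 + 20 = -48 + 20 = -28$)
$\left(I{\left(8 \right)} + D\right)^{2} = \left(8 - 28\right)^{2} = \left(-20\right)^{2} = 400$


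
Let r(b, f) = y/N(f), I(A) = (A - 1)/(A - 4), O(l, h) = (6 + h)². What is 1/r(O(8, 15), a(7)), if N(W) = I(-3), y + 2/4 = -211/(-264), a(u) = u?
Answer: 1056/553 ≈ 1.9096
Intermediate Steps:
I(A) = (-1 + A)/(-4 + A)
y = 79/264 (y = -½ - 211/(-264) = -½ - 211*(-1/264) = -½ + 211/264 = 79/264 ≈ 0.29924)
N(W) = 4/7 (N(W) = (-1 - 3)/(-4 - 3) = -4/(-7) = -⅐*(-4) = 4/7)
r(b, f) = 553/1056 (r(b, f) = 79/(264*(4/7)) = (79/264)*(7/4) = 553/1056)
1/r(O(8, 15), a(7)) = 1/(553/1056) = 1056/553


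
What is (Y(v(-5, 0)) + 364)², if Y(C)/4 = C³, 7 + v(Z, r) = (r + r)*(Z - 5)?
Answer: 1016064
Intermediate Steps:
v(Z, r) = -7 + 2*r*(-5 + Z) (v(Z, r) = -7 + (r + r)*(Z - 5) = -7 + (2*r)*(-5 + Z) = -7 + 2*r*(-5 + Z))
Y(C) = 4*C³
(Y(v(-5, 0)) + 364)² = (4*(-7 - 10*0 + 2*(-5)*0)³ + 364)² = (4*(-7 + 0 + 0)³ + 364)² = (4*(-7)³ + 364)² = (4*(-343) + 364)² = (-1372 + 364)² = (-1008)² = 1016064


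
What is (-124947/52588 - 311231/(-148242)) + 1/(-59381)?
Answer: -63998128966561/231459724163388 ≈ -0.27650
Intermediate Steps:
(-124947/52588 - 311231/(-148242)) + 1/(-59381) = (-124947*1/52588 - 311231*(-1/148242)) - 1/59381 = (-124947/52588 + 311231/148242) - 1/59381 = -1077688673/3897875148 - 1/59381 = -63998128966561/231459724163388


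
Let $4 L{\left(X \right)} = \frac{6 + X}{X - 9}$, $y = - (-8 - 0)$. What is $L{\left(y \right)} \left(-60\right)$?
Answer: $210$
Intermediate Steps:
$y = 8$ ($y = - (-8 + 0) = \left(-1\right) \left(-8\right) = 8$)
$L{\left(X \right)} = \frac{6 + X}{4 \left(-9 + X\right)}$ ($L{\left(X \right)} = \frac{\left(6 + X\right) \frac{1}{X - 9}}{4} = \frac{\left(6 + X\right) \frac{1}{-9 + X}}{4} = \frac{\frac{1}{-9 + X} \left(6 + X\right)}{4} = \frac{6 + X}{4 \left(-9 + X\right)}$)
$L{\left(y \right)} \left(-60\right) = \frac{6 + 8}{4 \left(-9 + 8\right)} \left(-60\right) = \frac{1}{4} \frac{1}{-1} \cdot 14 \left(-60\right) = \frac{1}{4} \left(-1\right) 14 \left(-60\right) = \left(- \frac{7}{2}\right) \left(-60\right) = 210$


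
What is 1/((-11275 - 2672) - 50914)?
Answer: -1/64861 ≈ -1.5418e-5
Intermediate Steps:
1/((-11275 - 2672) - 50914) = 1/(-13947 - 50914) = 1/(-64861) = -1/64861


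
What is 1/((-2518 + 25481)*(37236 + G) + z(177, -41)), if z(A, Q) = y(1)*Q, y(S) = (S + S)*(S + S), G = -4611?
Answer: 1/749167711 ≈ 1.3348e-9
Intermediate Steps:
y(S) = 4*S² (y(S) = (2*S)*(2*S) = 4*S²)
z(A, Q) = 4*Q (z(A, Q) = (4*1²)*Q = (4*1)*Q = 4*Q)
1/((-2518 + 25481)*(37236 + G) + z(177, -41)) = 1/((-2518 + 25481)*(37236 - 4611) + 4*(-41)) = 1/(22963*32625 - 164) = 1/(749167875 - 164) = 1/749167711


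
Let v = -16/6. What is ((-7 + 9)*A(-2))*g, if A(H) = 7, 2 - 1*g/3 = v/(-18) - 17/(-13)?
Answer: 2674/117 ≈ 22.855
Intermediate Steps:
v = -8/3 (v = -16*⅙ = -8/3 ≈ -2.6667)
g = 191/117 (g = 6 - 3*(-8/3/(-18) - 17/(-13)) = 6 - 3*(-8/3*(-1/18) - 17*(-1/13)) = 6 - 3*(4/27 + 17/13) = 6 - 3*511/351 = 6 - 511/117 = 191/117 ≈ 1.6325)
((-7 + 9)*A(-2))*g = ((-7 + 9)*7)*(191/117) = (2*7)*(191/117) = 14*(191/117) = 2674/117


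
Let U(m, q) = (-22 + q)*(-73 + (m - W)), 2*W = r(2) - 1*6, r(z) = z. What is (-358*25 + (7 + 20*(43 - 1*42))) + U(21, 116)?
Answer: -13623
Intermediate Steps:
W = -2 (W = (2 - 1*6)/2 = (2 - 6)/2 = (½)*(-4) = -2)
U(m, q) = (-71 + m)*(-22 + q) (U(m, q) = (-22 + q)*(-73 + (m - 1*(-2))) = (-22 + q)*(-73 + (m + 2)) = (-22 + q)*(-73 + (2 + m)) = (-22 + q)*(-71 + m) = (-71 + m)*(-22 + q))
(-358*25 + (7 + 20*(43 - 1*42))) + U(21, 116) = (-358*25 + (7 + 20*(43 - 1*42))) + (1562 - 71*116 - 22*21 + 21*116) = (-8950 + (7 + 20*(43 - 42))) + (1562 - 8236 - 462 + 2436) = (-8950 + (7 + 20*1)) - 4700 = (-8950 + (7 + 20)) - 4700 = (-8950 + 27) - 4700 = -8923 - 4700 = -13623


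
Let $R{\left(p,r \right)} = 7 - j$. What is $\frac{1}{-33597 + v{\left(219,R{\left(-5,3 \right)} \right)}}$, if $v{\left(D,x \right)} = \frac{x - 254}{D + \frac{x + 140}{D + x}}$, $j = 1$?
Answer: $- \frac{49421}{1660453137} \approx -2.9764 \cdot 10^{-5}$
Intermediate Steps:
$R{\left(p,r \right)} = 6$ ($R{\left(p,r \right)} = 7 - 1 = 6$)
$v{\left(D,x \right)} = \frac{-254 + x}{D + \frac{140 + x}{D + x}}$
$\frac{1}{-33597 + v{\left(219,R{\left(-5,3 \right)} \right)}} = \frac{1}{-33597 + \frac{6^{2} - 55626 - 1524 + 219 \cdot 6}{140 + 6 + 219^{2} + 219 \cdot 6}} = \frac{1}{-33597 + \frac{36 - 55626 - 1524 + 1314}{140 + 6 + 47961 + 1314}} = \frac{1}{-33597 + \frac{1}{49421} \left(-55800\right)} = \frac{1}{-33597 - \frac{55800}{49421}} = \frac{1}{- \frac{1660453137}{49421}} = - \frac{49421}{1660453137}$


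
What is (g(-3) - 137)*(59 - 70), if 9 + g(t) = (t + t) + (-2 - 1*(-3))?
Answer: 1661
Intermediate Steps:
g(t) = -8 + 2*t (g(t) = -9 + ((t + t) + (-2 - 1*(-3))) = -9 + (2*t + (-2 + 3)) = -9 + (2*t + 1) = -9 + (1 + 2*t) = -8 + 2*t)
(g(-3) - 137)*(59 - 70) = ((-8 + 2*(-3)) - 137)*(59 - 70) = ((-8 - 6) - 137)*(-11) = (-14 - 137)*(-11) = -151*(-11) = 1661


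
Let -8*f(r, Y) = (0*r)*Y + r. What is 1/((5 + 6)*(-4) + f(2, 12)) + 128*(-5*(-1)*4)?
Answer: 453116/177 ≈ 2560.0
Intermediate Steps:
f(r, Y) = -r/8 (f(r, Y) = -((0*r)*Y + r)/8 = -(0*Y + r)/8 = -(0 + r)/8 = -r/8)
1/((5 + 6)*(-4) + f(2, 12)) + 128*(-5*(-1)*4) = 1/((5 + 6)*(-4) - ⅛*2) + 128*(-5*(-1)*4) = 1/(11*(-4) - ¼) + 128*(5*4) = 1/(-44 - ¼) + 128*20 = 1/(-177/4) + 2560 = -4/177 + 2560 = 453116/177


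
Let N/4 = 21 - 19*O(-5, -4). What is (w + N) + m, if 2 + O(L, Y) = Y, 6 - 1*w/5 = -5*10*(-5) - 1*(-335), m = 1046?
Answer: -1309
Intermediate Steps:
w = -2895 (w = 30 - 5*(-5*10*(-5) - 1*(-335)) = 30 - 5*(-50*(-5) + 335) = 30 - 5*(250 + 335) = 30 - 5*585 = 30 - 2925 = -2895)
O(L, Y) = -2 + Y
N = 540 (N = 4*(21 - 19*(-2 - 4)) = 4*(21 - 19*(-6)) = 4*(21 + 114) = 4*135 = 540)
(w + N) + m = (-2895 + 540) + 1046 = -2355 + 1046 = -1309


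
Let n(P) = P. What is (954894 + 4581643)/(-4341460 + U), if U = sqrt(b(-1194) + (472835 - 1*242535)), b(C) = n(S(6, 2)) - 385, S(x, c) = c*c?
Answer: -24036653924020/18848274701681 - 5536537*sqrt(229919)/18848274701681 ≈ -1.2754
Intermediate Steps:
S(x, c) = c**2
b(C) = -381 (b(C) = 2**2 - 385 = 4 - 385 = -381)
U = sqrt(229919) (U = sqrt(-381 + (472835 - 1*242535)) = sqrt(-381 + (472835 - 242535)) = sqrt(-381 + 230300) = sqrt(229919) ≈ 479.50)
(954894 + 4581643)/(-4341460 + U) = (954894 + 4581643)/(-4341460 + sqrt(229919)) = 5536537/(-4341460 + sqrt(229919))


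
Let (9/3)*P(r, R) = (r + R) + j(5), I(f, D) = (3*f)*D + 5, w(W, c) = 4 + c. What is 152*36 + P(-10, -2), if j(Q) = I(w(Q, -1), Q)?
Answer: 16454/3 ≈ 5484.7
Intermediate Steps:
I(f, D) = 5 + 3*D*f (I(f, D) = 3*D*f + 5 = 5 + 3*D*f)
j(Q) = 5 + 9*Q (j(Q) = 5 + 3*Q*(4 - 1) = 5 + 3*Q*3 = 5 + 9*Q)
P(r, R) = 50/3 + R/3 + r/3 (P(r, R) = ((r + R) + (5 + 9*5))/3 = ((R + r) + (5 + 45))/3 = ((R + r) + 50)/3 = (50 + R + r)/3 = 50/3 + R/3 + r/3)
152*36 + P(-10, -2) = 152*36 + (50/3 + (⅓)*(-2) + (⅓)*(-10)) = 5472 + (50/3 - ⅔ - 10/3) = 5472 + 38/3 = 16454/3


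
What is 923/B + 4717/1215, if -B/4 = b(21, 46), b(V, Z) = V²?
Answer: 799927/238140 ≈ 3.3591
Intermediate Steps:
B = -1764 (B = -4*21² = -4*441 = -1764)
923/B + 4717/1215 = 923/(-1764) + 4717/1215 = 923*(-1/1764) + 4717*(1/1215) = -923/1764 + 4717/1215 = 799927/238140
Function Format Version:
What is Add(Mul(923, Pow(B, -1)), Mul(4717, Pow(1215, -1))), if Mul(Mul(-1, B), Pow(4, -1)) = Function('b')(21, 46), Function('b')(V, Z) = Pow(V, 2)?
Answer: Rational(799927, 238140) ≈ 3.3591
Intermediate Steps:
B = -1764 (B = Mul(-4, Pow(21, 2)) = Mul(-4, 441) = -1764)
Add(Mul(923, Pow(B, -1)), Mul(4717, Pow(1215, -1))) = Add(Mul(923, Pow(-1764, -1)), Mul(4717, Pow(1215, -1))) = Add(Mul(923, Rational(-1, 1764)), Mul(4717, Rational(1, 1215))) = Add(Rational(-923, 1764), Rational(4717, 1215)) = Rational(799927, 238140)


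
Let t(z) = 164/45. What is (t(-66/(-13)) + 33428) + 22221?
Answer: 2504369/45 ≈ 55653.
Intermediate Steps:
t(z) = 164/45 (t(z) = 164*(1/45) = 164/45)
(t(-66/(-13)) + 33428) + 22221 = (164/45 + 33428) + 22221 = 1504424/45 + 22221 = 2504369/45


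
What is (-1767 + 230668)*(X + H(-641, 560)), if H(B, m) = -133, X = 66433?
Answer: 15176136300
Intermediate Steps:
(-1767 + 230668)*(X + H(-641, 560)) = (-1767 + 230668)*(66433 - 133) = 228901*66300 = 15176136300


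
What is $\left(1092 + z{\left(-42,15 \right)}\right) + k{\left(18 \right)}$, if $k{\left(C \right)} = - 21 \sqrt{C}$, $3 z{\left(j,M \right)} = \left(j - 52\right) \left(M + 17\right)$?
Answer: $\frac{268}{3} - 63 \sqrt{2} \approx 0.23788$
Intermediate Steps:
$z{\left(j,M \right)} = \frac{\left(-52 + j\right) \left(17 + M\right)}{3}$ ($z{\left(j,M \right)} = \frac{\left(j - 52\right) \left(M + 17\right)}{3} = \frac{\left(-52 + j\right) \left(17 + M\right)}{3}$)
$\left(1092 + z{\left(-42,15 \right)}\right) + k{\left(18 \right)} = \left(1092 + \left(- \frac{884}{3} - 260 + \frac{17}{3} \left(-42\right) + \frac{1}{3} \cdot 15 \left(-42\right)\right)\right) - 21 \sqrt{18} = \left(1092 - \frac{3008}{3}\right) - 21 \cdot 3 \sqrt{2} = \left(1092 - \frac{3008}{3}\right) - 63 \sqrt{2} = \frac{268}{3} - 63 \sqrt{2}$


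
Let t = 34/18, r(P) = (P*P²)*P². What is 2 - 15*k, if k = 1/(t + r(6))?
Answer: 139867/70001 ≈ 1.9981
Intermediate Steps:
r(P) = P⁵ (r(P) = P³*P² = P⁵)
t = 17/9 (t = 34*(1/18) = 17/9 ≈ 1.8889)
k = 9/70001 (k = 1/(17/9 + 6⁵) = 1/(17/9 + 7776) = 1/(70001/9) = 9/70001 ≈ 0.00012857)
2 - 15*k = 2 - 15*9/70001 = 2 - 135/70001 = 139867/70001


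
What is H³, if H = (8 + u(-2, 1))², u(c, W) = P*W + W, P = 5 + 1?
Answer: 11390625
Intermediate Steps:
P = 6
u(c, W) = 7*W (u(c, W) = 6*W + W = 7*W)
H = 225 (H = (8 + 7*1)² = (8 + 7)² = 15² = 225)
H³ = 225³ = 11390625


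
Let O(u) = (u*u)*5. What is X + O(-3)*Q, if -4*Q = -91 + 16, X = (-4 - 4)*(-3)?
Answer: 3471/4 ≈ 867.75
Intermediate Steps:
X = 24 (X = -8*(-3) = 24)
Q = 75/4 (Q = -(-91 + 16)/4 = -¼*(-75) = 75/4 ≈ 18.750)
O(u) = 5*u² (O(u) = u²*5 = 5*u²)
X + O(-3)*Q = 24 + (5*(-3)²)*(75/4) = 24 + (5*9)*(75/4) = 24 + 45*(75/4) = 24 + 3375/4 = 3471/4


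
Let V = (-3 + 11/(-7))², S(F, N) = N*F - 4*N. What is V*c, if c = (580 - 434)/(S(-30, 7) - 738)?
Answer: -9344/2989 ≈ -3.1261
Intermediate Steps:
S(F, N) = -4*N + F*N (S(F, N) = F*N - 4*N = -4*N + F*N)
V = 1024/49 (V = (-3 + 11*(-⅐))² = (-3 - 11/7)² = (-32/7)² = 1024/49 ≈ 20.898)
c = -73/488 (c = (580 - 434)/(7*(-4 - 30) - 738) = 146/(7*(-34) - 738) = 146/(-238 - 738) = 146/(-976) = 146*(-1/976) = -73/488 ≈ -0.14959)
V*c = (1024/49)*(-73/488) = -9344/2989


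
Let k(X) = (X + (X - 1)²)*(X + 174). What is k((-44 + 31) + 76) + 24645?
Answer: 950604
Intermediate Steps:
k(X) = (174 + X)*(X + (-1 + X)²) (k(X) = (X + (-1 + X)²)*(174 + X) = (174 + X)*(X + (-1 + X)²))
k((-44 + 31) + 76) + 24645 = (174 + ((-44 + 31) + 76)³ - 173*((-44 + 31) + 76) + 173*((-44 + 31) + 76)²) + 24645 = (174 + (-13 + 76)³ - 173*(-13 + 76) + 173*(-13 + 76)²) + 24645 = (174 + 63³ - 173*63 + 173*63²) + 24645 = (174 + 250047 - 10899 + 173*3969) + 24645 = (174 + 250047 - 10899 + 686637) + 24645 = 925959 + 24645 = 950604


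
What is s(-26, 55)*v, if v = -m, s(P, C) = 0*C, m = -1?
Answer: 0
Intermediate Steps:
s(P, C) = 0
v = 1 (v = -1*(-1) = 1)
s(-26, 55)*v = 0*1 = 0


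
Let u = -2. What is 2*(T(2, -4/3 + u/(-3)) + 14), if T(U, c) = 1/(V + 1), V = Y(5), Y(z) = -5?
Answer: 55/2 ≈ 27.500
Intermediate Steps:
V = -5
T(U, c) = -1/4 (T(U, c) = 1/(-5 + 1) = 1/(-4) = -1/4)
2*(T(2, -4/3 + u/(-3)) + 14) = 2*(-1/4 + 14) = 2*(55/4) = 55/2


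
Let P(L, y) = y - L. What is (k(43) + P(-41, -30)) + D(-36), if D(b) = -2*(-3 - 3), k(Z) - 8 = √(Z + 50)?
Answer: 31 + √93 ≈ 40.644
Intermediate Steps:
k(Z) = 8 + √(50 + Z) (k(Z) = 8 + √(Z + 50) = 8 + √(50 + Z))
D(b) = 12 (D(b) = -2*(-6) = 12)
(k(43) + P(-41, -30)) + D(-36) = ((8 + √(50 + 43)) + (-30 - 1*(-41))) + 12 = ((8 + √93) + (-30 + 41)) + 12 = ((8 + √93) + 11) + 12 = (19 + √93) + 12 = 31 + √93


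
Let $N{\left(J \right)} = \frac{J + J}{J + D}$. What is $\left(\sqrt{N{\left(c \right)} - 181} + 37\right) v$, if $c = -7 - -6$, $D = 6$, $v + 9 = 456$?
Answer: $16539 + \frac{447 i \sqrt{4535}}{5} \approx 16539.0 + 6020.4 i$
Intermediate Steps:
$v = 447$ ($v = -9 + 456 = 447$)
$c = -1$ ($c = -7 + 6 = -1$)
$N{\left(J \right)} = \frac{2 J}{6 + J}$ ($N{\left(J \right)} = \frac{J + J}{J + 6} = \frac{2 J}{6 + J}$)
$\left(\sqrt{N{\left(c \right)} - 181} + 37\right) v = \left(\sqrt{2 \left(-1\right) \frac{1}{6 - 1} - 181} + 37\right) 447 = \left(\sqrt{2 \left(-1\right) \frac{1}{5} - 181} + 37\right) 447 = \left(\sqrt{- \frac{2}{5} - 181} + 37\right) 447 = \left(\sqrt{- \frac{907}{5}} + 37\right) 447 = \left(\frac{i \sqrt{4535}}{5} + 37\right) 447 = \left(37 + \frac{i \sqrt{4535}}{5}\right) 447 = 16539 + \frac{447 i \sqrt{4535}}{5}$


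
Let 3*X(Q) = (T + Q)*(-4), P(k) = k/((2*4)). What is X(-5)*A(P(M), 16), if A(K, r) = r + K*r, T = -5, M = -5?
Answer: 80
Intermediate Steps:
P(k) = k/8
X(Q) = 20/3 - 4*Q/3 (X(Q) = ((-5 + Q)*(-4))/3 = (20 - 4*Q)/3 = 20/3 - 4*Q/3)
X(-5)*A(P(M), 16) = (20/3 - 4/3*(-5))*(16*(1 + (⅛)*(-5))) = (20/3 + 20/3)*(16*(1 - 5/8)) = 40*(16*(3/8))/3 = (40/3)*6 = 80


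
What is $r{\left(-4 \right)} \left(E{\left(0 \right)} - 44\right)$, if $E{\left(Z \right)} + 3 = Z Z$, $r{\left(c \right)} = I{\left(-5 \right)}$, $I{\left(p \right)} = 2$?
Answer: $-94$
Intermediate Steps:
$r{\left(c \right)} = 2$
$E{\left(Z \right)} = -3 + Z^{2}$ ($E{\left(Z \right)} = -3 + Z Z = -3 + Z^{2}$)
$r{\left(-4 \right)} \left(E{\left(0 \right)} - 44\right) = 2 \left(\left(-3 + 0^{2}\right) - 44\right) = 2 \left(\left(-3 + 0\right) - 44\right) = 2 \left(-3 - 44\right) = 2 \left(-47\right) = -94$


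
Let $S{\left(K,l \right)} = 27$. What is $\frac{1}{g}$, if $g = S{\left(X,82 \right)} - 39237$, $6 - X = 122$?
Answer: $- \frac{1}{39210} \approx -2.5504 \cdot 10^{-5}$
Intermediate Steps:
$X = -116$ ($X = 6 - 122 = -116$)
$g = -39210$ ($g = 27 - 39237 = -39210$)
$\frac{1}{g} = \frac{1}{-39210} = - \frac{1}{39210}$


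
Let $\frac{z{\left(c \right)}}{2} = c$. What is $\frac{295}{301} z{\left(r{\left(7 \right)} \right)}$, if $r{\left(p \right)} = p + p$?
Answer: $\frac{1180}{43} \approx 27.442$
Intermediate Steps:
$r{\left(p \right)} = 2 p$
$z{\left(c \right)} = 2 c$
$\frac{295}{301} z{\left(r{\left(7 \right)} \right)} = \frac{295}{301} \cdot 2 \cdot 2 \cdot 7 = 295 \cdot \frac{1}{301} \cdot 2 \cdot 14 = \frac{295}{301} \cdot 28 = \frac{1180}{43}$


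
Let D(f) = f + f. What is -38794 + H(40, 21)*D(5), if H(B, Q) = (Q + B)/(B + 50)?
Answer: -349085/9 ≈ -38787.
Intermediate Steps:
D(f) = 2*f
H(B, Q) = (B + Q)/(50 + B)
-38794 + H(40, 21)*D(5) = -38794 + ((40 + 21)/(50 + 40))*(2*5) = -38794 + (61/90)*10 = -38794 + 61/9 = -349085/9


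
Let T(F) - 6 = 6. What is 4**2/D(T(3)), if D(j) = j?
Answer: 4/3 ≈ 1.3333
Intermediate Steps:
T(F) = 12 (T(F) = 6 + 6 = 12)
4**2/D(T(3)) = 4**2/12 = 16*(1/12) = 4/3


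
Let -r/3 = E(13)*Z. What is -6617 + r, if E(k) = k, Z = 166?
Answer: -13091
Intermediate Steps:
r = -6474 (r = -39*166 = -3*2158 = -6474)
-6617 + r = -6617 - 6474 = -13091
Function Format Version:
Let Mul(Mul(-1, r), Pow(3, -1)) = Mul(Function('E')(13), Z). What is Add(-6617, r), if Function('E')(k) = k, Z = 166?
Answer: -13091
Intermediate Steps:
r = -6474 (r = Mul(-3, Mul(13, 166)) = Mul(-3, 2158) = -6474)
Add(-6617, r) = Add(-6617, -6474) = -13091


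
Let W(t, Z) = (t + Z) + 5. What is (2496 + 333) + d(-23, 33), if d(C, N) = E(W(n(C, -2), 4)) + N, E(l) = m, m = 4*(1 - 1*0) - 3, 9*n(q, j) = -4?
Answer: 2863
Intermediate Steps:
n(q, j) = -4/9 (n(q, j) = (⅑)*(-4) = -4/9)
W(t, Z) = 5 + Z + t (W(t, Z) = (Z + t) + 5 = 5 + Z + t)
m = 1 (m = 4*(1 + 0) - 3 = 4*1 - 3 = 4 - 3 = 1)
E(l) = 1
d(C, N) = 1 + N
(2496 + 333) + d(-23, 33) = (2496 + 333) + (1 + 33) = 2829 + 34 = 2863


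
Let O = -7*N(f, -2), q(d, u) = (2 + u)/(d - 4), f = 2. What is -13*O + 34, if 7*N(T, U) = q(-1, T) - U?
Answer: 248/5 ≈ 49.600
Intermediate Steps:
q(d, u) = (2 + u)/(-4 + d)
N(T, U) = -2/35 - U/7 - T/35 (N(T, U) = ((2 + T)/(-4 - 1) - U)/7 = ((2 + T)/(-5) - U)/7 = (-(2 + T)/5 - U)/7 = ((-⅖ - T/5) - U)/7 = (-⅖ - U - T/5)/7 = -2/35 - U/7 - T/35)
O = -6/5 (O = -7*(-2/35 - ⅐*(-2) - 1/35*2) = -7*(-2/35 + 2/7 - 2/35) = -7*6/35 = -6/5 ≈ -1.2000)
-13*O + 34 = -13*(-6/5) + 34 = 78/5 + 34 = 248/5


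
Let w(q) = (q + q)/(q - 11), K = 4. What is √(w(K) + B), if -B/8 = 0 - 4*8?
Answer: 2*√3122/7 ≈ 15.964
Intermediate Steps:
B = 256 (B = -8*(0 - 4*8) = -8*(0 - 32) = -8*(-32) = 256)
w(q) = 2*q/(-11 + q) (w(q) = (2*q)/(-11 + q) = 2*q/(-11 + q))
√(w(K) + B) = √(2*4/(-11 + 4) + 256) = √(2*4/(-7) + 256) = √(2*4*(-⅐) + 256) = √(-8/7 + 256) = √(1784/7) = 2*√3122/7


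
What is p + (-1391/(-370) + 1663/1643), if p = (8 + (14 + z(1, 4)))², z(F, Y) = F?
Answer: 324485113/607910 ≈ 533.77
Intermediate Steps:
p = 529 (p = (8 + (14 + 1))² = (8 + 15)² = 23² = 529)
p + (-1391/(-370) + 1663/1643) = 529 + (-1391/(-370) + 1663/1643) = 529 + (-1391*(-1/370) + 1663*(1/1643)) = 529 + (1391/370 + 1663/1643) = 529 + 2900723/607910 = 324485113/607910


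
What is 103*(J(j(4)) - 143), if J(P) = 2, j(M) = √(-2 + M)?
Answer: -14523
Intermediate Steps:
103*(J(j(4)) - 143) = 103*(2 - 143) = 103*(-141) = -14523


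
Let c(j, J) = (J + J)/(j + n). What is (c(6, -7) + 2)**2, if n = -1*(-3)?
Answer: 16/81 ≈ 0.19753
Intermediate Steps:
n = 3
c(j, J) = 2*J/(3 + j) (c(j, J) = (J + J)/(j + 3) = (2*J)/(3 + j) = 2*J/(3 + j))
(c(6, -7) + 2)**2 = (2*(-7)/(3 + 6) + 2)**2 = (2*(-7)/9 + 2)**2 = (2*(-7)*(1/9) + 2)**2 = (-14/9 + 2)**2 = (4/9)**2 = 16/81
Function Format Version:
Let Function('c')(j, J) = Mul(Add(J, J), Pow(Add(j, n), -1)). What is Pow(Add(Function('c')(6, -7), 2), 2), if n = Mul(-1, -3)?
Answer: Rational(16, 81) ≈ 0.19753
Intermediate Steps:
n = 3
Function('c')(j, J) = Mul(2, J, Pow(Add(3, j), -1)) (Function('c')(j, J) = Mul(Add(J, J), Pow(Add(j, 3), -1)) = Mul(Mul(2, J), Pow(Add(3, j), -1)) = Mul(2, J, Pow(Add(3, j), -1)))
Pow(Add(Function('c')(6, -7), 2), 2) = Pow(Add(Mul(2, -7, Pow(Add(3, 6), -1)), 2), 2) = Pow(Add(Mul(2, -7, Pow(9, -1)), 2), 2) = Pow(Add(Mul(2, -7, Rational(1, 9)), 2), 2) = Pow(Add(Rational(-14, 9), 2), 2) = Pow(Rational(4, 9), 2) = Rational(16, 81)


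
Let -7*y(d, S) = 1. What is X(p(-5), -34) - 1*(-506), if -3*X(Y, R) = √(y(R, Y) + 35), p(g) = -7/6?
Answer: 506 - 2*√427/21 ≈ 504.03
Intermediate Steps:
y(d, S) = -⅐ (y(d, S) = -⅐*1 = -⅐)
p(g) = -7/6 (p(g) = -7*⅙ = -7/6)
X(Y, R) = -2*√427/21 (X(Y, R) = -√(-⅐ + 35)/3 = -2*√427/21)
X(p(-5), -34) - 1*(-506) = -2*√427/21 - 1*(-506) = -2*√427/21 + 506 = 506 - 2*√427/21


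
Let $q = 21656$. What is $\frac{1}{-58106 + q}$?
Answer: $- \frac{1}{36450} \approx -2.7435 \cdot 10^{-5}$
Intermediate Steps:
$\frac{1}{-58106 + q} = \frac{1}{-58106 + 21656} = \frac{1}{-36450} = - \frac{1}{36450}$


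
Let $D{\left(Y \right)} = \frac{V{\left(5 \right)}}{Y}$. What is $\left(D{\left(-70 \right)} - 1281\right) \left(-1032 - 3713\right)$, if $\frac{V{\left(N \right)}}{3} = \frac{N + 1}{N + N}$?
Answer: $\frac{425492691}{70} \approx 6.0785 \cdot 10^{6}$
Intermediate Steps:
$V{\left(N \right)} = \frac{3 \left(1 + N\right)}{2 N}$ ($V{\left(N \right)} = 3 \frac{N + 1}{N + N} = 3 \frac{1 + N}{2 N} = \frac{3 \left(1 + N\right)}{2 N}$)
$D{\left(Y \right)} = \frac{9}{5 Y}$ ($D{\left(Y \right)} = \frac{\frac{3}{2} \cdot \frac{1}{5} \left(1 + 5\right)}{Y} = \frac{\frac{3}{2} \cdot \frac{1}{5} \cdot 6}{Y} = \frac{9}{5 Y}$)
$\left(D{\left(-70 \right)} - 1281\right) \left(-1032 - 3713\right) = \left(\frac{9}{5 \left(-70\right)} - 1281\right) \left(-1032 - 3713\right) = \left(\frac{9}{5} \left(- \frac{1}{70}\right) - 1281\right) \left(-4745\right) = \left(- \frac{9}{350} - 1281\right) \left(-4745\right) = \left(- \frac{448359}{350}\right) \left(-4745\right) = \frac{425492691}{70}$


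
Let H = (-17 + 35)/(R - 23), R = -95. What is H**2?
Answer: 81/3481 ≈ 0.023269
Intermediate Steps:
H = -9/59 (H = (-17 + 35)/(-95 - 23) = 18/(-118) = 18*(-1/118) = -9/59 ≈ -0.15254)
H**2 = (-9/59)**2 = 81/3481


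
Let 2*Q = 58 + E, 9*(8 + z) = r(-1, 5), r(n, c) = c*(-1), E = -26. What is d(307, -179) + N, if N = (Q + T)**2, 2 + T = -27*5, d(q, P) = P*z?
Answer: 145552/9 ≈ 16172.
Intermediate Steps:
r(n, c) = -c
z = -77/9 (z = -8 + (-1*5)/9 = -8 + (1/9)*(-5) = -8 - 5/9 = -77/9 ≈ -8.5556)
d(q, P) = -77*P/9 (d(q, P) = P*(-77/9) = -77*P/9)
Q = 16 (Q = (58 - 26)/2 = (1/2)*32 = 16)
T = -137 (T = -2 - 27*5 = -2 - 135 = -137)
N = 14641 (N = (16 - 137)**2 = (-121)**2 = 14641)
d(307, -179) + N = -77/9*(-179) + 14641 = 13783/9 + 14641 = 145552/9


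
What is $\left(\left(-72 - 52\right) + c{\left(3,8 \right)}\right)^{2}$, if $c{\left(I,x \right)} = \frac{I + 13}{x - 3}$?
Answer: $\frac{364816}{25} \approx 14593.0$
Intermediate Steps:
$c{\left(I,x \right)} = \frac{13 + I}{-3 + x}$
$\left(\left(-72 - 52\right) + c{\left(3,8 \right)}\right)^{2} = \left(\left(-72 - 52\right) + \frac{13 + 3}{-3 + 8}\right)^{2} = \left(-124 + \frac{1}{5} \cdot 16\right)^{2} = \left(-124 + \frac{16}{5}\right)^{2} = \left(- \frac{604}{5}\right)^{2} = \frac{364816}{25}$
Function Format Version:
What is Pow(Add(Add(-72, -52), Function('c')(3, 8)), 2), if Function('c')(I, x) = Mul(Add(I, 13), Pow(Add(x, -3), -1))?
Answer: Rational(364816, 25) ≈ 14593.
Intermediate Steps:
Function('c')(I, x) = Mul(Pow(Add(-3, x), -1), Add(13, I)) (Function('c')(I, x) = Mul(Add(13, I), Pow(Add(-3, x), -1)) = Mul(Pow(Add(-3, x), -1), Add(13, I)))
Pow(Add(Add(-72, -52), Function('c')(3, 8)), 2) = Pow(Add(Add(-72, -52), Mul(Pow(Add(-3, 8), -1), Add(13, 3))), 2) = Pow(Add(-124, Mul(Pow(5, -1), 16)), 2) = Pow(Add(-124, Mul(Rational(1, 5), 16)), 2) = Pow(Add(-124, Rational(16, 5)), 2) = Pow(Rational(-604, 5), 2) = Rational(364816, 25)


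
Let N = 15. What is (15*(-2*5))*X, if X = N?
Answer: -2250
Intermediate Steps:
X = 15
(15*(-2*5))*X = (15*(-2*5))*15 = (15*(-10))*15 = -150*15 = -2250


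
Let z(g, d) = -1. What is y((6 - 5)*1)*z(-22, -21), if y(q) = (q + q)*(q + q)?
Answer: -4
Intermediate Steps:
y(q) = 4*q² (y(q) = (2*q)*(2*q) = 4*q²)
y((6 - 5)*1)*z(-22, -21) = (4*((6 - 5)*1)²)*(-1) = (4*(1*1)²)*(-1) = (4*1²)*(-1) = (4*1)*(-1) = 4*(-1) = -4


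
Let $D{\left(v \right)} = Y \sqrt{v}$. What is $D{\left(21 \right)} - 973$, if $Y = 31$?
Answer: $-973 + 31 \sqrt{21} \approx -830.94$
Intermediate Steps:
$D{\left(v \right)} = 31 \sqrt{v}$
$D{\left(21 \right)} - 973 = 31 \sqrt{21} - 973 = -973 + 31 \sqrt{21}$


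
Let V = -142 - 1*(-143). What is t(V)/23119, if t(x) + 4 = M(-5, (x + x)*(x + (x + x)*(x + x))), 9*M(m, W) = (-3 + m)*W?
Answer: -116/208071 ≈ -0.00055750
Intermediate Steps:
V = 1 (V = -142 + 143 = 1)
M(m, W) = W*(-3 + m)/9 (M(m, W) = ((-3 + m)*W)/9 = (W*(-3 + m))/9 = W*(-3 + m)/9)
t(x) = -4 - 16*x*(x + 4*x**2)/9 (t(x) = -4 + ((x + x)*(x + (x + x)*(x + x)))*(-3 - 5)/9 = -4 + (1/9)*((2*x)*(x + (2*x)*(2*x)))*(-8) = -4 + (1/9)*((2*x)*(x + 4*x**2))*(-8) = -4 + (1/9)*(2*x*(x + 4*x**2))*(-8) = -4 - 16*x*(x + 4*x**2)/9)
t(V)/23119 = (-4 + (16/9)*1**2*(-1 - 4*1))/23119 = (-4 + (16/9)*1*(-1 - 4))*(1/23119) = (-4 + (16/9)*1*(-5))*(1/23119) = (-4 - 80/9)*(1/23119) = -116/9*1/23119 = -116/208071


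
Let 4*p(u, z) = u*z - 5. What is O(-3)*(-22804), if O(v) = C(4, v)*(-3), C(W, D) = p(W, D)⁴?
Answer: 1428459663/64 ≈ 2.2320e+7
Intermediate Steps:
p(u, z) = -5/4 + u*z/4 (p(u, z) = (u*z - 5)/4 = (-5 + u*z)/4 = -5/4 + u*z/4)
C(W, D) = (-5/4 + D*W/4)⁴ (C(W, D) = (-5/4 + W*D/4)⁴ = (-5/4 + D*W/4)⁴)
O(v) = -3*(-5 + 4*v)⁴/256 (O(v) = ((-5 + v*4)⁴/256)*(-3) = ((-5 + 4*v)⁴/256)*(-3) = -3*(-5 + 4*v)⁴/256)
O(-3)*(-22804) = -3*(-5 + 4*(-3))⁴/256*(-22804) = -3*(-5 - 12)⁴/256*(-22804) = -3/256*(-17)⁴*(-22804) = -3/256*83521*(-22804) = -250563/256*(-22804) = 1428459663/64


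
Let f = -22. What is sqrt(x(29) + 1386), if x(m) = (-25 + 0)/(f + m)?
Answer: sqrt(67739)/7 ≈ 37.181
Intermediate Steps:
x(m) = -25/(-22 + m) (x(m) = (-25 + 0)/(-22 + m) = -25/(-22 + m))
sqrt(x(29) + 1386) = sqrt(-25/(-22 + 29) + 1386) = sqrt(-25/7 + 1386) = sqrt(9677/7) = sqrt(67739)/7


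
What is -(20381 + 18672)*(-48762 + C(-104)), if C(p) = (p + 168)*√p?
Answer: 1904302386 - 4998784*I*√26 ≈ 1.9043e+9 - 2.5489e+7*I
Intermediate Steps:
C(p) = √p*(168 + p) (C(p) = (168 + p)*√p = √p*(168 + p))
-(20381 + 18672)*(-48762 + C(-104)) = -(20381 + 18672)*(-48762 + √(-104)*(168 - 104)) = -39053*(-48762 + (2*I*√26)*64) = -39053*(-48762 + 128*I*√26) = -(-1904302386 + 4998784*I*√26) = 1904302386 - 4998784*I*√26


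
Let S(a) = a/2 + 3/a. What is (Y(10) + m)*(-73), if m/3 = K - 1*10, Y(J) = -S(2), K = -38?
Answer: 21389/2 ≈ 10695.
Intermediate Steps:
S(a) = a/2 + 3/a (S(a) = a*(½) + 3/a = a/2 + 3/a)
Y(J) = -5/2 (Y(J) = -((½)*2 + 3/2) = -(1 + 3*(½)) = -(1 + 3/2) = -1*5/2 = -5/2)
m = -144 (m = 3*(-38 - 1*10) = 3*(-38 - 10) = 3*(-48) = -144)
(Y(10) + m)*(-73) = (-5/2 - 144)*(-73) = -293/2*(-73) = 21389/2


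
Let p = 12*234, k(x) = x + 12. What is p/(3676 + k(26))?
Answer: 468/619 ≈ 0.75606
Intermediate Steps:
k(x) = 12 + x
p = 2808
p/(3676 + k(26)) = 2808/(3676 + (12 + 26)) = 2808/(3676 + 38) = 2808/3714 = 2808*(1/3714) = 468/619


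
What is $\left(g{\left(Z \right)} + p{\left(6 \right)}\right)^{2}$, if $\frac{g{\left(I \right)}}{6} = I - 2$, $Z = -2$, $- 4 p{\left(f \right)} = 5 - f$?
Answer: $\frac{9025}{16} \approx 564.06$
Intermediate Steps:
$p{\left(f \right)} = - \frac{5}{4} + \frac{f}{4}$ ($p{\left(f \right)} = - \frac{5 - f}{4} = - \frac{5}{4} + \frac{f}{4}$)
$g{\left(I \right)} = -12 + 6 I$ ($g{\left(I \right)} = 6 \left(I - 2\right) = 6 \left(-2 + I\right) = -12 + 6 I$)
$\left(g{\left(Z \right)} + p{\left(6 \right)}\right)^{2} = \left(\left(-12 + 6 \left(-2\right)\right) + \left(- \frac{5}{4} + \frac{1}{4} \cdot 6\right)\right)^{2} = \left(\left(-12 - 12\right) + \left(- \frac{5}{4} + \frac{3}{2}\right)\right)^{2} = \left(-24 + \frac{1}{4}\right)^{2} = \left(- \frac{95}{4}\right)^{2} = \frac{9025}{16}$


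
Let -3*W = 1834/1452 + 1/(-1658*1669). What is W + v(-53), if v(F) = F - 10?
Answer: -95559094684/1506741489 ≈ -63.421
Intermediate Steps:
v(F) = -10 + F
W = -634380877/1506741489 (W = -(1834/1452 + 1/(-1658*1669))/3 = -(1834*(1/1452) - 1/1658*1/1669)/3 = -(917/726 - 1/2767202)/3 = -1/3*634380877/502247163 = -634380877/1506741489 ≈ -0.42103)
W + v(-53) = -634380877/1506741489 + (-10 - 53) = -634380877/1506741489 - 63 = -95559094684/1506741489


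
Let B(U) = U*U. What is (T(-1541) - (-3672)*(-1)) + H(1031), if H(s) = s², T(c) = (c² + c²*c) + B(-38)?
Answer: -3655948007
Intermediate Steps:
B(U) = U²
T(c) = 1444 + c² + c³ (T(c) = (c² + c²*c) + (-38)² = (c² + c³) + 1444 = 1444 + c² + c³)
(T(-1541) - (-3672)*(-1)) + H(1031) = ((1444 + (-1541)² + (-1541)³) - (-3672)*(-1)) + 1031² = ((1444 + 2374681 - 3659383421) - 1*3672) + 1062961 = (-3657007296 - 3672) + 1062961 = -3657010968 + 1062961 = -3655948007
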